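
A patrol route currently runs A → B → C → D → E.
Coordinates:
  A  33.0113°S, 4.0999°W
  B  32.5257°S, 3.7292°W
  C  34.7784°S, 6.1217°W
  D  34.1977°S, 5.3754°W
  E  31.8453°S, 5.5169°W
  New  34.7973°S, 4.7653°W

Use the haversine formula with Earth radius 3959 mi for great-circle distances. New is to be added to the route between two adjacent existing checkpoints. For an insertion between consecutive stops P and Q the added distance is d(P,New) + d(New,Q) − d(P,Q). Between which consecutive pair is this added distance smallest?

Added distance for inserting New between each consecutive pair:
A–B: 257.2 mi
B–C: 37.1 mi
C–D: 72.6 mi
D–E: 99.9 mi
Smallest added distance is 37.1 mi, inserting between B and C.

between B and C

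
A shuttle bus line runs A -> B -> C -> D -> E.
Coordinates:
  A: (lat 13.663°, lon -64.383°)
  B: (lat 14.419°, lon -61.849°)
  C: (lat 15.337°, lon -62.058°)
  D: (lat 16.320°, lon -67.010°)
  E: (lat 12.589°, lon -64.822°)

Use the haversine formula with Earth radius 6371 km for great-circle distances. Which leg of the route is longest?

Leg distances:
A→B: 286.0 km
B→C: 104.5 km
C→D: 540.9 km
D→E: 477.1 km
The longest leg is C–D at 540.9 km.

C–D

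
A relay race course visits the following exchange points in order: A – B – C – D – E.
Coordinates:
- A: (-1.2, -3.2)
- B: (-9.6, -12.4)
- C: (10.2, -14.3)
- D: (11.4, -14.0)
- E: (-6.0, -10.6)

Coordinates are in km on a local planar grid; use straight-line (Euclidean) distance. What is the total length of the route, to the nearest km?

51 km

Leg distances:
A→B: 12.5 km  (cumulative 12.5 km)
B→C: 19.9 km  (cumulative 32.3 km)
C→D: 1.2 km  (cumulative 33.6 km)
D→E: 17.7 km  (cumulative 51.3 km)
Total route length ≈ 51 km.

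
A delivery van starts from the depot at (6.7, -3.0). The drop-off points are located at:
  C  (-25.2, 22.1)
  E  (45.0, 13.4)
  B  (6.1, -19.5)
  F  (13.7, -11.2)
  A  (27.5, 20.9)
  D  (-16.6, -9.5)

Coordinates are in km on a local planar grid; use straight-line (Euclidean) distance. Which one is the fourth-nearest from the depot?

A

Distances from the depot ((6.7, -3.0)):
F: 10.8 km
B: 16.5 km
D: 24.2 km
A: 31.7 km
C: 40.6 km
E: 41.7 km
The fourth-nearest is A at 31.7 km.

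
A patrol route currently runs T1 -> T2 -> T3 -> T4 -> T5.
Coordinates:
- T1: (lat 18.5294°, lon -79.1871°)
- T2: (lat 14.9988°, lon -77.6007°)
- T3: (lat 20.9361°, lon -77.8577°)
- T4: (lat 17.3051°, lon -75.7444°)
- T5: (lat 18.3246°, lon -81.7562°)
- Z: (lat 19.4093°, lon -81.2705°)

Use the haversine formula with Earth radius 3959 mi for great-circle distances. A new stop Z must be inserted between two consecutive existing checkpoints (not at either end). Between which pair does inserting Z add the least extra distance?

between T4 and T5

Added distance for inserting Z between each consecutive pair:
T1–T2: 272.8 mi
T2–T3: 223.8 mi
T3–T4: 349.3 mi
T4–T5: 70.2 mi
Smallest added distance is 70.2 mi, inserting between T4 and T5.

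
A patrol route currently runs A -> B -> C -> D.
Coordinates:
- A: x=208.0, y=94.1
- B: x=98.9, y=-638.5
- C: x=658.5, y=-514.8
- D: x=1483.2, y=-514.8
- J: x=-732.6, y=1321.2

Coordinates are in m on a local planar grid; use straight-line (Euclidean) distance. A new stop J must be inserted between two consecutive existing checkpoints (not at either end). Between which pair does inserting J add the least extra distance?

between A and B

Added distance for inserting J between each consecutive pair:
A–B: 2934.3 m
B–C: 3859.2 m
C–D: 4356.4 m
Smallest added distance is 2934.3 m, inserting between A and B.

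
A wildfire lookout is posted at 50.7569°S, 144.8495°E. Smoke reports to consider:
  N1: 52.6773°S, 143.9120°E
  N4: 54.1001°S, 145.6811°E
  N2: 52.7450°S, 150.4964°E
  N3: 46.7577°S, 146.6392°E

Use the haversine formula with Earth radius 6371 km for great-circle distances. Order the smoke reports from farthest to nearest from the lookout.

N3, N2, N4, N1

Distances from the lookout:
N3 46.7577°S, 146.6392°E: 463.6 km
N2 52.7450°S, 150.4964°E: 447.0 km
N4 54.1001°S, 145.6811°E: 376.0 km
N1 52.6773°S, 143.9120°E: 223.1 km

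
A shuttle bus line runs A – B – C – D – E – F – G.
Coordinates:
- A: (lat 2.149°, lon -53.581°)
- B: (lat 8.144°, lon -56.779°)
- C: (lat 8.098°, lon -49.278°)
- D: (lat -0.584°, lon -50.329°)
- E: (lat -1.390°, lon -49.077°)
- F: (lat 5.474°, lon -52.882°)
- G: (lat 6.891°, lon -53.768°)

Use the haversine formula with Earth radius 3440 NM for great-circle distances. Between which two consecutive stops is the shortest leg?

D–E

Leg distances:
A→B: 407.5 NM
B→C: 445.8 NM
C→D: 525.0 NM
D→E: 89.4 NM
E→F: 471.1 NM
F→G: 100.2 NM
The shortest leg is D–E at 89.4 NM.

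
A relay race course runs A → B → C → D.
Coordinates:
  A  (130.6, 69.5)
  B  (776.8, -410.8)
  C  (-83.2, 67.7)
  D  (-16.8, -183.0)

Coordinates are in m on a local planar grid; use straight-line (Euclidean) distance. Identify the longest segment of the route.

B–C

Leg distances:
A→B: 805.1 m
B→C: 984.2 m
C→D: 259.3 m
The longest leg is B–C at 984.2 m.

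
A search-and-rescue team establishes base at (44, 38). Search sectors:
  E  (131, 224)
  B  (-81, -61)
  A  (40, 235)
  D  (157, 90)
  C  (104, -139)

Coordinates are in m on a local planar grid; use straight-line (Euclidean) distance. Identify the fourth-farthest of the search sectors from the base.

B

Distance to each, sorted:
E: 205.3 m
A: 197.0 m
C: 186.9 m
B: 159.5 m
D: 124.4 m
The fourth-farthest is B at 159.5 m.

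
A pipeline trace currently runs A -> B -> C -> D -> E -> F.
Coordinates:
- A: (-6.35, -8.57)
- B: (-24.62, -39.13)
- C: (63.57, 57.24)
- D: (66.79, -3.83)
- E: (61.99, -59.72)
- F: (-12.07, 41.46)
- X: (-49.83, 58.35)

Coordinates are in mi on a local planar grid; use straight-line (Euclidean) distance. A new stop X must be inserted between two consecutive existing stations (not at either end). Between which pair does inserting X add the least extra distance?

between E and F

Added distance for inserting X between each consecutive pair:
A–B: 144.9 mi
B–C: 83.5 mi
C–D: 184.4 mi
D–E: 238.7 mi
E–F: 78.6 mi
Smallest added distance is 78.6 mi, inserting between E and F.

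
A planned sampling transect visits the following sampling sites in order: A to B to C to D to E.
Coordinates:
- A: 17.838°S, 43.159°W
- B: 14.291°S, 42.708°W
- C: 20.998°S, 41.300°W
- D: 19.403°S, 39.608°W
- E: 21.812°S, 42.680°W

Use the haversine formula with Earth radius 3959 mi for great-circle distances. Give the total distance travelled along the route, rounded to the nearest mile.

Leg distances:
A→B: 246.9 mi  (cumulative 246.9 mi)
B→C: 472.6 mi  (cumulative 719.5 mi)
C→D: 155.5 mi  (cumulative 875.0 mi)
D→E: 259.2 mi  (cumulative 1134.2 mi)
Total route length ≈ 1134 mi.

1134 mi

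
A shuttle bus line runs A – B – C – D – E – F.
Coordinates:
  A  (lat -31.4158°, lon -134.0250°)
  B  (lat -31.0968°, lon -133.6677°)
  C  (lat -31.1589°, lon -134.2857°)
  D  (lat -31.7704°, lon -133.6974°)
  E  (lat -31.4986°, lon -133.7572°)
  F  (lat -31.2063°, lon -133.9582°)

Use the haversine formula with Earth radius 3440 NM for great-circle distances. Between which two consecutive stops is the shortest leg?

D–E

Leg distances:
A→B: 26.5 NM
B→C: 32.0 NM
C→D: 47.5 NM
D→E: 16.6 NM
E→F: 20.4 NM
The shortest leg is D–E at 16.6 NM.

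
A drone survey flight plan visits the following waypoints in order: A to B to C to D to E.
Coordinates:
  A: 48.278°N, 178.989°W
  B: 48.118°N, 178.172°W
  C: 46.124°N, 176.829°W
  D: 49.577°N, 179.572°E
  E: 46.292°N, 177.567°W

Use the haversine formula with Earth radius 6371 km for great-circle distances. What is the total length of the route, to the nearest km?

1198 km

Leg distances:
A→B: 63.1 km  (cumulative 63.1 km)
B→C: 243.9 km  (cumulative 307.0 km)
C→D: 468.4 km  (cumulative 775.4 km)
D→E: 422.8 km  (cumulative 1198.3 km)
Total route length ≈ 1198 km.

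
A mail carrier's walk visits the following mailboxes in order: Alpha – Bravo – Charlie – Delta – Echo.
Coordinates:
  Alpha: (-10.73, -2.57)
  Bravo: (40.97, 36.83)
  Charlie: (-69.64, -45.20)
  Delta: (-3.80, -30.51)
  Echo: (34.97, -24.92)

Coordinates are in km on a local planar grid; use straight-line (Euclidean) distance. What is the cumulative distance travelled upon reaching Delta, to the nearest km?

270 km

Leg distances:
Alpha→Bravo: 65.0 km  (cumulative 65.0 km)
Bravo→Charlie: 137.7 km  (cumulative 202.7 km)
Charlie→Delta: 67.5 km  (cumulative 270.2 km)
Cumulative distance at Delta ≈ 270 km.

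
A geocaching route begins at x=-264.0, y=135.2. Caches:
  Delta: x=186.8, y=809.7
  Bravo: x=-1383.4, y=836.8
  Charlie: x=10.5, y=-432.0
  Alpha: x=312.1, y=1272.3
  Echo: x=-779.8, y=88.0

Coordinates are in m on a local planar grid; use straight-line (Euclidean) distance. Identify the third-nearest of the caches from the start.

Distances from the start (x=-264.0, y=135.2):
Echo: 518.0 m
Charlie: 630.1 m
Delta: 811.3 m
Alpha: 1274.7 m
Bravo: 1321.1 m
The third-nearest is Delta at 811.3 m.

Delta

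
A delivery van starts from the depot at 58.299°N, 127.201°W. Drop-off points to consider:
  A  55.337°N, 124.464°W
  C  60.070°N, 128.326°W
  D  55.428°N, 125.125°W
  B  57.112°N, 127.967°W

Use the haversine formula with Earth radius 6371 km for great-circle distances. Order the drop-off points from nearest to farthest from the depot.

B, C, D, A

Distances from the depot:
B 57.112°N, 127.967°W: 139.6 km
C 60.070°N, 128.326°W: 207.1 km
D 55.428°N, 125.125°W: 343.2 km
A 55.337°N, 124.464°W: 369.0 km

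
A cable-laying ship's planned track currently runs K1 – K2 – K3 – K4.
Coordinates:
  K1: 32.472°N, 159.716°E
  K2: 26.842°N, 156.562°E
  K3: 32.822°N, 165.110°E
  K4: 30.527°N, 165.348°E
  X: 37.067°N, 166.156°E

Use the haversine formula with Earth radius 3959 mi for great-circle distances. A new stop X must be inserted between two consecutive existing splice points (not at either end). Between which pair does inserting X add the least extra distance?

between K2 and K3

Added distance for inserting X between each consecutive pair:
K1–K2: 953.3 mi
K2–K3: 543.4 mi
K3–K4: 594.3 mi
Smallest added distance is 543.4 mi, inserting between K2 and K3.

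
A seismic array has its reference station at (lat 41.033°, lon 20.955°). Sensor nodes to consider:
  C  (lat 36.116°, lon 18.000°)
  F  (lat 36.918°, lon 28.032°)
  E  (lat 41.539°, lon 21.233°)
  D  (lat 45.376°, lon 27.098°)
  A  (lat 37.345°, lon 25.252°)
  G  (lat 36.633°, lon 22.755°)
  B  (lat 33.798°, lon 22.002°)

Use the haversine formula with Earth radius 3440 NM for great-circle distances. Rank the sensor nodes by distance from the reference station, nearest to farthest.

E, G, A, C, D, F, B

Distances from the reference station:
E (lat 41.539°, lon 21.233°): 32.9 NM
G (lat 36.633°, lon 22.755°): 277.2 NM
A (lat 37.345°, lon 25.252°): 298.3 NM
C (lat 36.116°, lon 18.000°): 326.1 NM
D (lat 45.376°, lon 27.098°): 374.3 NM
F (lat 36.918°, lon 28.032°): 412.3 NM
B (lat 33.798°, lon 22.002°): 437.2 NM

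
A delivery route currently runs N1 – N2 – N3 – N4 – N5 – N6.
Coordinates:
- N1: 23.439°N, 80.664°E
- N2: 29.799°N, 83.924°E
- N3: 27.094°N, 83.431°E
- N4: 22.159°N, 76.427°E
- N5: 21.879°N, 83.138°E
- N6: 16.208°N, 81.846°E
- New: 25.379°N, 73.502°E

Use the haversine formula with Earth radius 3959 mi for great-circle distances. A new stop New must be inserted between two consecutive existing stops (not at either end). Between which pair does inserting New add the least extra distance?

Added distance for inserting New between each consecutive pair:
N1–N2: 693.9 mi
N2–N3: 1144.3 mi
N3–N4: 359.4 mi
N4–N5: 515.0 mi
N5–N6: 1086.5 mi
Smallest added distance is 359.4 mi, inserting between N3 and N4.

between N3 and N4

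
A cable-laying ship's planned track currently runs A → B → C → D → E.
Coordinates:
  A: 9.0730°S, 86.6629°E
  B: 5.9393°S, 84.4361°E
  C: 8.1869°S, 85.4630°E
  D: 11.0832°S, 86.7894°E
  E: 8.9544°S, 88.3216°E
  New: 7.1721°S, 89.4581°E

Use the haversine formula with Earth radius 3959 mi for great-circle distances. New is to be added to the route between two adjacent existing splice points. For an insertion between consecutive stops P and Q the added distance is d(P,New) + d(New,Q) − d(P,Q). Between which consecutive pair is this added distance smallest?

between D and E

Added distance for inserting New between each consecutive pair:
A–B: 322.2 mi
B–C: 467.0 mi
C–D: 388.7 mi
D–E: 291.2 mi
Smallest added distance is 291.2 mi, inserting between D and E.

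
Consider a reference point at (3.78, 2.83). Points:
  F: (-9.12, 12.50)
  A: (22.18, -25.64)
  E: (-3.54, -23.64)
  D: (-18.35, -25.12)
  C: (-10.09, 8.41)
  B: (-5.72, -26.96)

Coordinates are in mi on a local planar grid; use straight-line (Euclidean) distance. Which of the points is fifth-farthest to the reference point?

Distances from the reference point ((3.78, 2.83)):
D: 35.7 mi
A: 33.9 mi
B: 31.3 mi
E: 27.5 mi
F: 16.1 mi
C: 15.0 mi
The fifth-farthest is F at 16.1 mi.

F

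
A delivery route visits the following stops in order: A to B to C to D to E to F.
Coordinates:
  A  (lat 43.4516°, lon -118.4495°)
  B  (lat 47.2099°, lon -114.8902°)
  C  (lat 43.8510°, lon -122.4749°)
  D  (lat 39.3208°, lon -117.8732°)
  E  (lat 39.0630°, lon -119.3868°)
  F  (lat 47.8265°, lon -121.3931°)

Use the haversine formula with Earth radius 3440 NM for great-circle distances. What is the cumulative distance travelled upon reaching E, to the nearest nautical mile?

Leg distances:
A→B: 271.0 NM  (cumulative 271.0 NM)
B→C: 377.1 NM  (cumulative 648.2 NM)
C→D: 341.5 NM  (cumulative 989.6 NM)
D→E: 72.1 NM  (cumulative 1061.7 NM)
Cumulative distance at E ≈ 1062 NM.

1062 NM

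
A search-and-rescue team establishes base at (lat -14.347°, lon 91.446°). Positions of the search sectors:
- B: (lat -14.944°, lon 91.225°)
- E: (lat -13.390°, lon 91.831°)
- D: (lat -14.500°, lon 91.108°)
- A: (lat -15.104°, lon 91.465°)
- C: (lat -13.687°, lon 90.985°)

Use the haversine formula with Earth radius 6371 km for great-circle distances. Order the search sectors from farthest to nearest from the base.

Computing each great-circle distance from (lat -14.347°, lon 91.446°):
E (lat -13.390°, lon 91.831°): 114.2 km
C (lat -13.687°, lon 90.985°): 88.7 km
A (lat -15.104°, lon 91.465°): 84.2 km
B (lat -14.944°, lon 91.225°): 70.5 km
D (lat -14.500°, lon 91.108°): 40.2 km

E, C, A, B, D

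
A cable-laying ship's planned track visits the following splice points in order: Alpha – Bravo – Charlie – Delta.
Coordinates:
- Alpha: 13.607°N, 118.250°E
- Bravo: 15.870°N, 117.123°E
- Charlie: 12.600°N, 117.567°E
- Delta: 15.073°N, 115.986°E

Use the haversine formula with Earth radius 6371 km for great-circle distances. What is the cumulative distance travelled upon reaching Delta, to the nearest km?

970 km

Leg distances:
Alpha→Bravo: 279.3 km  (cumulative 279.3 km)
Bravo→Charlie: 366.7 km  (cumulative 646.0 km)
Charlie→Delta: 323.6 km  (cumulative 969.7 km)
Cumulative distance at Delta ≈ 970 km.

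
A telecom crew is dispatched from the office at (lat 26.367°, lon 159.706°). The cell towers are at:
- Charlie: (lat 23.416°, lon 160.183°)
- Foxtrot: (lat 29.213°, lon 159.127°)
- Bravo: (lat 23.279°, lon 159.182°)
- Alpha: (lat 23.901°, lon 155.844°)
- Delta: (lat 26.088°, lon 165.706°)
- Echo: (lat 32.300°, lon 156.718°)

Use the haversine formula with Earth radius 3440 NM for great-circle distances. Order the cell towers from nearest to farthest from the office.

Foxtrot, Charlie, Bravo, Alpha, Delta, Echo

Distance from the office at (lat 26.367°, lon 159.706°) to each:
Foxtrot (lat 29.213°, lon 159.127°): 173.6 NM
Charlie (lat 23.416°, lon 160.183°): 179.1 NM
Bravo (lat 23.279°, lon 159.182°): 187.6 NM
Alpha (lat 23.901°, lon 155.844°): 256.9 NM
Delta (lat 26.088°, lon 165.706°): 323.6 NM
Echo (lat 32.300°, lon 156.718°): 389.0 NM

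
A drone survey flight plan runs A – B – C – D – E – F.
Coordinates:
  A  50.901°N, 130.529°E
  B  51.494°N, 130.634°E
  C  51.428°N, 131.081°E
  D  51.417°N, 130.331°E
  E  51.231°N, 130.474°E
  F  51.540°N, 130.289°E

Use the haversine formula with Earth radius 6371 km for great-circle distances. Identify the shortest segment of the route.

D–E

Leg distances:
A→B: 66.3 km
B→C: 31.8 km
C→D: 52.0 km
D→E: 22.9 km
E→F: 36.7 km
The shortest leg is D–E at 22.9 km.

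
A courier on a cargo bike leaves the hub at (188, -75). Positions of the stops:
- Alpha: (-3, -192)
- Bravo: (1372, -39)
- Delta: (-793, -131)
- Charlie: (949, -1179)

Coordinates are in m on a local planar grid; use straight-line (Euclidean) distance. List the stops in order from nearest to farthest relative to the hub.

Alpha, Delta, Bravo, Charlie

Distance from the hub at (188, -75) to each:
Alpha (-3, -192): 224.0 m
Delta (-793, -131): 982.6 m
Bravo (1372, -39): 1184.5 m
Charlie (949, -1179): 1340.9 m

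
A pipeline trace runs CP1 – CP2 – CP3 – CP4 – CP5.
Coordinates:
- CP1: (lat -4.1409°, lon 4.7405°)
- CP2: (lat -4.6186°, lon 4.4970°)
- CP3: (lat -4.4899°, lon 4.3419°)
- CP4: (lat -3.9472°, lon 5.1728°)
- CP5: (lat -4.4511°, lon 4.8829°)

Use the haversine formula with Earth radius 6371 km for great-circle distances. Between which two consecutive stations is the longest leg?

Leg distances:
CP1→CP2: 59.6 km
CP2→CP3: 22.4 km
CP3→CP4: 110.1 km
CP4→CP5: 64.6 km
The longest leg is CP3–CP4 at 110.1 km.

CP3–CP4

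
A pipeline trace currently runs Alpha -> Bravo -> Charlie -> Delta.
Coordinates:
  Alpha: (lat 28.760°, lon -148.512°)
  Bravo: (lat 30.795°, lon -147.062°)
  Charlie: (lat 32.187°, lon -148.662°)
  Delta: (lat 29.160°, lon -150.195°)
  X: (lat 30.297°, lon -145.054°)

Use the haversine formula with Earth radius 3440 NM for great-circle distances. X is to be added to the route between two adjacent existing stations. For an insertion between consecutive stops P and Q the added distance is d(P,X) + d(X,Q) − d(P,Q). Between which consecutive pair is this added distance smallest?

between Alpha and Bravo

Added distance for inserting X between each consecutive pair:
Alpha–Bravo: 167.2 NM
Bravo–Charlie: 208.2 NM
Charlie–Delta: 295.5 NM
Smallest added distance is 167.2 NM, inserting between Alpha and Bravo.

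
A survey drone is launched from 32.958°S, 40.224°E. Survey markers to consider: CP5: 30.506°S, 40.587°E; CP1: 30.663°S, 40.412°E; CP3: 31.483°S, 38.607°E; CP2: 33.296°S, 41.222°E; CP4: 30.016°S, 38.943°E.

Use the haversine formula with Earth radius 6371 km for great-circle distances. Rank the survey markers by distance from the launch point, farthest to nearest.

CP4, CP5, CP1, CP3, CP2

Distances from the launch point:
CP4 30.016°S, 38.943°E: 348.9 km
CP5 30.506°S, 40.587°E: 274.8 km
CP1 30.663°S, 40.412°E: 255.8 km
CP3 31.483°S, 38.607°E: 223.7 km
CP2 33.296°S, 41.222°E: 100.2 km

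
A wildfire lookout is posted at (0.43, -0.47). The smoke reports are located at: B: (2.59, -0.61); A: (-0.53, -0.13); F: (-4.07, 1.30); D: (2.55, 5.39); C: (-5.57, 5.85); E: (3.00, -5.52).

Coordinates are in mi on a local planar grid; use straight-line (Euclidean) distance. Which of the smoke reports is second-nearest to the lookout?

Distance to each, sorted:
A: 1.0 mi
B: 2.2 mi
F: 4.8 mi
E: 5.7 mi
D: 6.2 mi
C: 8.7 mi
The second-nearest is B at 2.2 mi.

B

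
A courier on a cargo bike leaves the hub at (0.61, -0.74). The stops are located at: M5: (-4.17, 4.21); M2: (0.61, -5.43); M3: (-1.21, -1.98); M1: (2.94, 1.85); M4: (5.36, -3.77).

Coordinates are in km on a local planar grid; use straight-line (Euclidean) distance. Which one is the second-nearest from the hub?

Distance to each, sorted:
M3: 2.2 km
M1: 3.5 km
M2: 4.7 km
M4: 5.6 km
M5: 6.9 km
The second-nearest is M1 at 3.5 km.

M1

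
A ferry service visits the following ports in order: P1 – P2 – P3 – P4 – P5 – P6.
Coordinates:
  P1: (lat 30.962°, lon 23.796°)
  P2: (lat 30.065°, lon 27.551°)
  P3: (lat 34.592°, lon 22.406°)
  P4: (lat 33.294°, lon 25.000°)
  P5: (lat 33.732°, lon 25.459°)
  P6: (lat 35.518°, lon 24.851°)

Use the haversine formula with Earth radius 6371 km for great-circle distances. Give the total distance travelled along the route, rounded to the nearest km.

Leg distances:
P1→P2: 373.3 km  (cumulative 373.3 km)
P2→P3: 697.7 km  (cumulative 1071.0 km)
P3→P4: 279.4 km  (cumulative 1350.4 km)
P4→P5: 64.7 km  (cumulative 1415.1 km)
P5→P6: 206.2 km  (cumulative 1621.3 km)
Total route length ≈ 1621 km.

1621 km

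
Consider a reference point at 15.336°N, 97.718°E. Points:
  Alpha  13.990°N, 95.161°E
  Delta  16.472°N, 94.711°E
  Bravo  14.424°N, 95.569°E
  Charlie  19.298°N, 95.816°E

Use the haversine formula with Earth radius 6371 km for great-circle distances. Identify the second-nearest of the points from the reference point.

Alpha

Distances from the reference point (15.336°N, 97.718°E):
Bravo: 252.2 km
Alpha: 313.1 km
Delta: 345.5 km
Charlie: 484.6 km
The second-nearest is Alpha at 313.1 km.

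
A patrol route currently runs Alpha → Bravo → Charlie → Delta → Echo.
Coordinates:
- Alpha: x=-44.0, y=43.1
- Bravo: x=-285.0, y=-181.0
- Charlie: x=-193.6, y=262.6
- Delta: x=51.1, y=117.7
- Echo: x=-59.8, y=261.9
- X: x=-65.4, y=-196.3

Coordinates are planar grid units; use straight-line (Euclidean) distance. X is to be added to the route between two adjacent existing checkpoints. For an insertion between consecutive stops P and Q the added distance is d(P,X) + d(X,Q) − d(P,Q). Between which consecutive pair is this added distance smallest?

between Alpha and Bravo

Added distance for inserting X between each consecutive pair:
Alpha–Bravo: 131.4
Bravo–Charlie: 243.7
Charlie–Delta: 527.0
Delta–Echo: 611.2
Smallest added distance is 131.4, inserting between Alpha and Bravo.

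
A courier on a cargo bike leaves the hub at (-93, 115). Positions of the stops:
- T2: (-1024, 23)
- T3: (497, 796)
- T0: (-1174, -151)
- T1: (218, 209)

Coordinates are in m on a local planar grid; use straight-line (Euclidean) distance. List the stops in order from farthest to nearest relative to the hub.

T0, T2, T3, T1

Distances from the hub:
T0 (-1174, -151): 1113.2 m
T2 (-1024, 23): 935.5 m
T3 (497, 796): 901.0 m
T1 (218, 209): 324.9 m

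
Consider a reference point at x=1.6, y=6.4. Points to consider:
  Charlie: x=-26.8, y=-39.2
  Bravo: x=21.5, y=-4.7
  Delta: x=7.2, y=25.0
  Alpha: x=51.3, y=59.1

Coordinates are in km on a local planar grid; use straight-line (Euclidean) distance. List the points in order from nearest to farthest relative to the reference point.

Distance from the reference point at x=1.6, y=6.4 to each:
Delta x=7.2, y=25.0: 19.4 km
Bravo x=21.5, y=-4.7: 22.8 km
Charlie x=-26.8, y=-39.2: 53.7 km
Alpha x=51.3, y=59.1: 72.4 km

Delta, Bravo, Charlie, Alpha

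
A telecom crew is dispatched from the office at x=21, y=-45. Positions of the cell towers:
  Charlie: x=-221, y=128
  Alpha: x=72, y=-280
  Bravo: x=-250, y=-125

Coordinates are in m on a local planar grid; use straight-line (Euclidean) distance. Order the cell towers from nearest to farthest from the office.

Distance from the office at x=21, y=-45 to each:
Alpha x=72, y=-280: 240.5 m
Bravo x=-250, y=-125: 282.6 m
Charlie x=-221, y=128: 297.5 m

Alpha, Bravo, Charlie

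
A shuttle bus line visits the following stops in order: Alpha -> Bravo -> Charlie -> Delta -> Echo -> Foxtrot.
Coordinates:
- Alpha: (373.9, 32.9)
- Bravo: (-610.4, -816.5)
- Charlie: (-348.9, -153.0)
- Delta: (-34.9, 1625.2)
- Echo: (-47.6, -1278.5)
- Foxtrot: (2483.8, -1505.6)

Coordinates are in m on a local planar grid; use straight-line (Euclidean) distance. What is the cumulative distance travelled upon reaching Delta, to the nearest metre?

3819 m

Leg distances:
Alpha→Bravo: 1300.1 m  (cumulative 1300.1 m)
Bravo→Charlie: 713.2 m  (cumulative 2013.3 m)
Charlie→Delta: 1805.7 m  (cumulative 3819.0 m)
Cumulative distance at Delta ≈ 3819 m.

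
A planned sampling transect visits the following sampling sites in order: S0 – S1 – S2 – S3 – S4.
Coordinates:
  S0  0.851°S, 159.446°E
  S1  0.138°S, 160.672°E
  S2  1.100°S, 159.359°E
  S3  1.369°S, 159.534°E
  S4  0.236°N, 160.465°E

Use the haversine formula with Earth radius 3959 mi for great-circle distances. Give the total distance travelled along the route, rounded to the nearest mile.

361 mi

Leg distances:
S0→S1: 98.0 mi  (cumulative 98.0 mi)
S1→S2: 112.5 mi  (cumulative 210.5 mi)
S2→S3: 22.2 mi  (cumulative 232.6 mi)
S3→S4: 128.2 mi  (cumulative 360.8 mi)
Total route length ≈ 361 mi.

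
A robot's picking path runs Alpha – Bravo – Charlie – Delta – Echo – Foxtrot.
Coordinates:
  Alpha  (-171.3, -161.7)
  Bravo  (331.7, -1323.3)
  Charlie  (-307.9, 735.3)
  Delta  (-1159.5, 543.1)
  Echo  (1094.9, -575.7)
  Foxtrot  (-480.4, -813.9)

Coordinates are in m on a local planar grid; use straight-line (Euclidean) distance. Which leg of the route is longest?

Leg distances:
Alpha→Bravo: 1265.8 m
Bravo→Charlie: 2155.7 m
Charlie→Delta: 873.0 m
Delta→Echo: 2516.8 m
Echo→Foxtrot: 1593.2 m
The longest leg is Delta–Echo at 2516.8 m.

Delta–Echo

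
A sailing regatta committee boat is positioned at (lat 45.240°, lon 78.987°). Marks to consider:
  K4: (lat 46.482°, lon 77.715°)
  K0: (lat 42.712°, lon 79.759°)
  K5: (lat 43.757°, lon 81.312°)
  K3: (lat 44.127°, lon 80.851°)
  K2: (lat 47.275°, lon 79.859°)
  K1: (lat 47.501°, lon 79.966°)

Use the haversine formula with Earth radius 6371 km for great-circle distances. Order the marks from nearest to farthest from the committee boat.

Computing each great-circle distance from (lat 45.240°, lon 78.987°):
K4 (lat 46.482°, lon 77.715°): 169.6 km
K3 (lat 44.127°, lon 80.851°): 192.4 km
K2 (lat 47.275°, lon 79.859°): 236.0 km
K5 (lat 43.757°, lon 81.312°): 247.4 km
K1 (lat 47.501°, lon 79.966°): 262.4 km
K0 (lat 42.712°, lon 79.759°): 287.8 km

K4, K3, K2, K5, K1, K0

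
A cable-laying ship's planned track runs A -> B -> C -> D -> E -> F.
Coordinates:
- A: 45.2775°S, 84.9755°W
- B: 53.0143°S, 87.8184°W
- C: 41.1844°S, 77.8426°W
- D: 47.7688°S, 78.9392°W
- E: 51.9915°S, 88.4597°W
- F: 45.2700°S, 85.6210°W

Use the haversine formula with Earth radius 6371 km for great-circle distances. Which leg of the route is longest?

B–C

Leg distances:
A→B: 884.6 km
B→C: 1513.5 km
C→D: 737.3 km
D→E: 827.1 km
E→F: 775.8 km
The longest leg is B–C at 1513.5 km.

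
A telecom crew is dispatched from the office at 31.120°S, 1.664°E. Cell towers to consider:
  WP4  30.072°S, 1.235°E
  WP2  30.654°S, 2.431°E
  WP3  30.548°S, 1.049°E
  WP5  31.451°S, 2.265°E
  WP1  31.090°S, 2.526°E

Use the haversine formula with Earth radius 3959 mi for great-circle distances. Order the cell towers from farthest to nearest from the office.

Distance from the office at 31.120°S, 1.664°E to each:
WP4 30.072°S, 1.235°E: 76.8 mi
WP2 30.654°S, 2.431°E: 55.7 mi
WP3 30.548°S, 1.049°E: 53.8 mi
WP1 31.090°S, 2.526°E: 51.0 mi
WP5 31.451°S, 2.265°E: 42.2 mi

WP4, WP2, WP3, WP1, WP5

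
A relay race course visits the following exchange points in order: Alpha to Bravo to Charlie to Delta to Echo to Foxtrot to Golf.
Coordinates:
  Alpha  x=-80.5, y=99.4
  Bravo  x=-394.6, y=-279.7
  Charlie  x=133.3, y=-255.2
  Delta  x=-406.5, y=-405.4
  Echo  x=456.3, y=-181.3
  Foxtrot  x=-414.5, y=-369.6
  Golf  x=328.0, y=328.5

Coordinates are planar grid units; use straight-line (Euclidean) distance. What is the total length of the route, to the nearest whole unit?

4383

Leg distances:
Alpha→Bravo: 492.3  (cumulative 492.3)
Bravo→Charlie: 528.5  (cumulative 1020.8)
Charlie→Delta: 560.3  (cumulative 1581.1)
Delta→Echo: 891.4  (cumulative 2472.5)
Echo→Foxtrot: 890.9  (cumulative 3363.4)
Foxtrot→Golf: 1019.1  (cumulative 4382.6)
Total route length ≈ 4383.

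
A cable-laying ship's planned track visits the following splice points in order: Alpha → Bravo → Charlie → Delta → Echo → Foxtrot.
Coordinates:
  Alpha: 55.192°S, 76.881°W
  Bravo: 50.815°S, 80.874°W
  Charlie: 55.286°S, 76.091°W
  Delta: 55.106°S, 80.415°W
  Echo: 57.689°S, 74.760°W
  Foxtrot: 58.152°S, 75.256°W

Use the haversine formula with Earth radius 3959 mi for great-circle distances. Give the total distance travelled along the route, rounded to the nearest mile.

1200 mi

Leg distances:
Alpha→Bravo: 344.9 mi  (cumulative 344.9 mi)
Bravo→Charlie: 367.1 mi  (cumulative 712.0 mi)
Charlie→Delta: 171.0 mi  (cumulative 882.9 mi)
Delta→Echo: 280.2 mi  (cumulative 1163.2 mi)
Echo→Foxtrot: 36.8 mi  (cumulative 1200.0 mi)
Total route length ≈ 1200 mi.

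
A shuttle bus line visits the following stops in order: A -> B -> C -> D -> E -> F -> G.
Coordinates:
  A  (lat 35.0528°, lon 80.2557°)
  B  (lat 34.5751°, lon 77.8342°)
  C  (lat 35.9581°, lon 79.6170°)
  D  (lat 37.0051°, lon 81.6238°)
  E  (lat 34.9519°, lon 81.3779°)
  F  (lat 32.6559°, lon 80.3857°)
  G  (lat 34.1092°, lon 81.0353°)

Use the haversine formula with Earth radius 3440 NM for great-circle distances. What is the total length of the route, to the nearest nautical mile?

722 NM

Leg distances:
A→B: 122.8 NM  (cumulative 122.8 NM)
B→C: 120.5 NM  (cumulative 243.3 NM)
C→D: 115.5 NM  (cumulative 358.8 NM)
D→E: 123.9 NM  (cumulative 482.6 NM)
E→F: 146.5 NM  (cumulative 629.1 NM)
F→G: 93.1 NM  (cumulative 722.2 NM)
Total route length ≈ 722 NM.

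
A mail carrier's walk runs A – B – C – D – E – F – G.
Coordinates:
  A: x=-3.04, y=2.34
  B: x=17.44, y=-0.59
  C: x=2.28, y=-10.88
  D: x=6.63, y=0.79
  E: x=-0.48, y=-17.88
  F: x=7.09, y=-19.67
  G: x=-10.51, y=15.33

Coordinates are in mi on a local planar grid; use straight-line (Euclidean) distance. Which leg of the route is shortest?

E–F

Leg distances:
A→B: 20.7 mi
B→C: 18.3 mi
C→D: 12.5 mi
D→E: 20.0 mi
E→F: 7.8 mi
F→G: 39.2 mi
The shortest leg is E–F at 7.8 mi.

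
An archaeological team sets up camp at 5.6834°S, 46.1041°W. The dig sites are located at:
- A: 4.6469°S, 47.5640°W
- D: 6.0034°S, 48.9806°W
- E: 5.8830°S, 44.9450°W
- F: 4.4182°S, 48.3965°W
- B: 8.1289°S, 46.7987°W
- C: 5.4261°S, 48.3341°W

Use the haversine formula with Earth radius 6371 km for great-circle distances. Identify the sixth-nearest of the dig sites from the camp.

Distance to each, sorted:
E: 130.1 km
A: 198.5 km
C: 248.5 km
B: 282.5 km
F: 290.3 km
D: 320.2 km
The sixth-nearest is D at 320.2 km.

D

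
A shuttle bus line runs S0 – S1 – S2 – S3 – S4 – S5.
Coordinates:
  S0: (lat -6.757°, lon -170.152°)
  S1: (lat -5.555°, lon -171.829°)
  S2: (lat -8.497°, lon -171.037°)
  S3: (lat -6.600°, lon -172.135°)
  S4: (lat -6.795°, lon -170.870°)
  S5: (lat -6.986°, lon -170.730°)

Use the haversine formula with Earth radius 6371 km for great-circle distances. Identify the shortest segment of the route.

S4–S5

Leg distances:
S0→S1: 228.6 km
S1→S2: 338.6 km
S2→S3: 243.2 km
S3→S4: 141.4 km
S4→S5: 26.3 km
The shortest leg is S4–S5 at 26.3 km.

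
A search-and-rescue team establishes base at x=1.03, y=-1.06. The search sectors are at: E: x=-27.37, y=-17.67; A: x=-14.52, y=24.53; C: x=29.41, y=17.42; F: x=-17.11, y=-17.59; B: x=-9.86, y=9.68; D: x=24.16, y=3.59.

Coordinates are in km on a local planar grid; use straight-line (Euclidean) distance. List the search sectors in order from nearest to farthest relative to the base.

B, D, F, A, E, C

Computing each straight-line distance from x=1.03, y=-1.06:
B x=-9.86, y=9.68: 15.3 km
D x=24.16, y=3.59: 23.6 km
F x=-17.11, y=-17.59: 24.5 km
A x=-14.52, y=24.53: 29.9 km
E x=-27.37, y=-17.67: 32.9 km
C x=29.41, y=17.42: 33.9 km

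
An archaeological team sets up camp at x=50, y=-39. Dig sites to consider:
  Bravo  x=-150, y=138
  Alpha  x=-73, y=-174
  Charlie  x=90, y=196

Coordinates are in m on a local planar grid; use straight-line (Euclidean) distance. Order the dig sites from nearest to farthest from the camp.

Distance from the camp at x=50, y=-39 to each:
Alpha x=-73, y=-174: 182.6 m
Charlie x=90, y=196: 238.4 m
Bravo x=-150, y=138: 267.1 m

Alpha, Charlie, Bravo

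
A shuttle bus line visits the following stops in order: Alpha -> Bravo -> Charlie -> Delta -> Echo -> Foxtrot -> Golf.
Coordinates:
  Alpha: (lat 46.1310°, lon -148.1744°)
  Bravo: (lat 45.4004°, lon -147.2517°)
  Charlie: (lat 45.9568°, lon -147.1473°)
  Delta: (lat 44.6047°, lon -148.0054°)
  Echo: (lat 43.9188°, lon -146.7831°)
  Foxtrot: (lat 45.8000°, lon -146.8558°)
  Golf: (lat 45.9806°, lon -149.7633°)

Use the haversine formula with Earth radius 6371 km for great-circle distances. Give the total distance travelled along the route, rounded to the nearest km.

894 km

Leg distances:
Alpha→Bravo: 108.3 km  (cumulative 108.3 km)
Bravo→Charlie: 62.4 km  (cumulative 170.7 km)
Charlie→Delta: 164.7 km  (cumulative 335.3 km)
Delta→Echo: 123.7 km  (cumulative 459.0 km)
Echo→Foxtrot: 209.3 km  (cumulative 668.2 km)
Foxtrot→Golf: 225.9 km  (cumulative 894.1 km)
Total route length ≈ 894 km.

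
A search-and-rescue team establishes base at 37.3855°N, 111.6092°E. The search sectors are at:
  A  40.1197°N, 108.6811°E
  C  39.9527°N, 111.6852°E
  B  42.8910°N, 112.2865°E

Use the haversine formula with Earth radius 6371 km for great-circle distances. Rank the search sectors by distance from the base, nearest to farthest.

Computing each great-circle distance from 37.3855°N, 111.6092°E:
C 39.9527°N, 111.6852°E: 285.5 km
A 40.1197°N, 108.6811°E: 396.1 km
B 42.8910°N, 112.2865°E: 614.9 km

C, A, B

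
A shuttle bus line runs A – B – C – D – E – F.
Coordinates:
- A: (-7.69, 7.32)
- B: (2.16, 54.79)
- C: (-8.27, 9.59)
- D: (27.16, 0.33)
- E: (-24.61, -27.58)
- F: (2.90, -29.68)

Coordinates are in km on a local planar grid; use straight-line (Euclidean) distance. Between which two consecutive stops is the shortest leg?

Leg distances:
A→B: 48.5 km
B→C: 46.4 km
C→D: 36.6 km
D→E: 58.8 km
E→F: 27.6 km
The shortest leg is E–F at 27.6 km.

E–F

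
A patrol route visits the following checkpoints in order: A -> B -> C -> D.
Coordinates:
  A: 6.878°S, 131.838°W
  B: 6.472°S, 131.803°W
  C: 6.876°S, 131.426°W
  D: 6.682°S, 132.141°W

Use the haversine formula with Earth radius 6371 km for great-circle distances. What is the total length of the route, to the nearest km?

Leg distances:
A→B: 45.3 km  (cumulative 45.3 km)
B→C: 61.3 km  (cumulative 106.6 km)
C→D: 81.8 km  (cumulative 188.4 km)
Total route length ≈ 188 km.

188 km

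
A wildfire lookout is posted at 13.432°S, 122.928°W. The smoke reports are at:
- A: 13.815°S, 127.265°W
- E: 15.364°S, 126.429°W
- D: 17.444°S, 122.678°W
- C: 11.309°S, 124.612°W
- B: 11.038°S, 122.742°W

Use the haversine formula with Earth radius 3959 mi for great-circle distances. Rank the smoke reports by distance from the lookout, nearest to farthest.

B, C, E, D, A

Computing each great-circle distance from 13.432°S, 122.928°W:
B 11.038°S, 122.742°W: 165.9 mi
C 11.309°S, 124.612°W: 185.6 mi
E 15.364°S, 126.429°W: 269.7 mi
D 17.444°S, 122.678°W: 277.7 mi
A 13.815°S, 127.265°W: 292.4 mi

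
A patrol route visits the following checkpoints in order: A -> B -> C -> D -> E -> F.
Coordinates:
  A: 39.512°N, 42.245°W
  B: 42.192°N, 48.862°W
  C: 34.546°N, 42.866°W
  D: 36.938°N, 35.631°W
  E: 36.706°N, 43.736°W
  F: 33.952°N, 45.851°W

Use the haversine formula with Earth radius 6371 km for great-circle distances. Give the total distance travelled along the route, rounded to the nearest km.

3416 km

Leg distances:
A→B: 631.0 km  (cumulative 631.0 km)
B→C: 997.4 km  (cumulative 1628.4 km)
C→D: 704.8 km  (cumulative 2333.3 km)
D→E: 721.7 km  (cumulative 3054.9 km)
E→F: 361.3 km  (cumulative 3416.3 km)
Total route length ≈ 3416 km.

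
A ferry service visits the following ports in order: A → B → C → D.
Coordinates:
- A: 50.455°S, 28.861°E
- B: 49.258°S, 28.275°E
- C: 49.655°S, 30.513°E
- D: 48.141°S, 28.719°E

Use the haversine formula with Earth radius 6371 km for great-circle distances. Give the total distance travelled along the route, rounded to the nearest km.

Leg distances:
A→B: 139.6 km  (cumulative 139.6 km)
B→C: 167.7 km  (cumulative 307.2 km)
C→D: 213.4 km  (cumulative 520.6 km)
Total route length ≈ 521 km.

521 km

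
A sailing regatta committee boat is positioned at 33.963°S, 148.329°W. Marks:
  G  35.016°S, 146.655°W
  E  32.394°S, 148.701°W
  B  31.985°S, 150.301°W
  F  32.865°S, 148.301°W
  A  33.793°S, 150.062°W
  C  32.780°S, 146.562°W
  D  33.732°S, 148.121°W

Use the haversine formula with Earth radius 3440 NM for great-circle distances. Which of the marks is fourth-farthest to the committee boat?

Distances from the committee boat (33.963°S, 148.329°W):
B: 154.8 NM
C: 113.5 NM
G: 104.2 NM
E: 96.0 NM
A: 87.0 NM
F: 65.9 NM
D: 17.3 NM
The fourth-farthest is E at 96.0 NM.

E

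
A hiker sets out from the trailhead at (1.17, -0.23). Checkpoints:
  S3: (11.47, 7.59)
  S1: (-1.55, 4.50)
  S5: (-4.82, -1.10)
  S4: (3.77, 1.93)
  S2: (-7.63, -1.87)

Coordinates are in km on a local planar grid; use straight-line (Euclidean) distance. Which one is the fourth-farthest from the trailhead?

Distance to each, sorted:
S3: 12.9 km
S2: 9.0 km
S5: 6.1 km
S1: 5.5 km
S4: 3.4 km
The fourth-farthest is S1 at 5.5 km.

S1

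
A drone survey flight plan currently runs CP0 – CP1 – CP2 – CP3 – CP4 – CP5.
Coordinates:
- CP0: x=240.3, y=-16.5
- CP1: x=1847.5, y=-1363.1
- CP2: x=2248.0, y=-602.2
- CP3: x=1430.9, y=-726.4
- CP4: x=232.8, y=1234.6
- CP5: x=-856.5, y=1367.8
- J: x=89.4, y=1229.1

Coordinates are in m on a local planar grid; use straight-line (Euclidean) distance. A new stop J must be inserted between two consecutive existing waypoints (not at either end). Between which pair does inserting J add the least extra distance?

between CP4 and CP5

Added distance for inserting J between each consecutive pair:
CP0–CP1: 2290.1 m
CP1–CP2: 5103.1 m
CP2–CP3: 4375.7 m
CP3–CP4: 216.9 m
CP4–CP5: 2.1 m
Smallest added distance is 2.1 m, inserting between CP4 and CP5.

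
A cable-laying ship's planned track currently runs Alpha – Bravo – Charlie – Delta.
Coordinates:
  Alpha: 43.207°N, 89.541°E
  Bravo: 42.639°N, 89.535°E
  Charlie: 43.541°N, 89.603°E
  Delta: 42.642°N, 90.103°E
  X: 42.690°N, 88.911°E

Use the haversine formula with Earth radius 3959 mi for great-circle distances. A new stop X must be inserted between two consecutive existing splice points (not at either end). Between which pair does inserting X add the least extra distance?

between Bravo and Charlie

Added distance for inserting X between each consecutive pair:
Alpha–Bravo: 40.5 mi
Bravo–Charlie: 37.9 mi
Charlie–Delta: 62.0 mi
Smallest added distance is 37.9 mi, inserting between Bravo and Charlie.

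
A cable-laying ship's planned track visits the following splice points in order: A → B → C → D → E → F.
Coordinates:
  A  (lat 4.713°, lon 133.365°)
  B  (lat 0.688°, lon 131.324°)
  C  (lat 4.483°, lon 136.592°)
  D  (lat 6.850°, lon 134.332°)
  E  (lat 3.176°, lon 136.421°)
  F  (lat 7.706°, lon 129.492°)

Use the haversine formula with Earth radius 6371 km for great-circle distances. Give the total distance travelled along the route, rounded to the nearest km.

2973 km

Leg distances:
A→B: 501.7 km  (cumulative 501.7 km)
B→C: 721.4 km  (cumulative 1223.0 km)
C→D: 363.0 km  (cumulative 1586.1 km)
D→E: 469.5 km  (cumulative 2055.6 km)
E→F: 917.4 km  (cumulative 2973.0 km)
Total route length ≈ 2973 km.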